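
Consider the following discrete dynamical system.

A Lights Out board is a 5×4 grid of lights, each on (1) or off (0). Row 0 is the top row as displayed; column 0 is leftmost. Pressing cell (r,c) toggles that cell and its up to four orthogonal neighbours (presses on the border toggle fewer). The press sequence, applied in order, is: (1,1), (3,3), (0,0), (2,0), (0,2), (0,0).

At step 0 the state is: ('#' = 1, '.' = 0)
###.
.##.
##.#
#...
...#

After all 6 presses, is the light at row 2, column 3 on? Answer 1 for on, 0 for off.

t=0: ###.
.##.
##.#
#...
...#
t=1: #.#.
#...
#..#
#...
...#
t=2: #.#.
#...
#...
#.##
....
t=3: .##.
....
#...
#.##
....
t=4: .##.
#...
.#..
..##
....
t=5: ...#
#.#.
.#..
..##
....
t=6: ##.#
..#.
.#..
..##
....

0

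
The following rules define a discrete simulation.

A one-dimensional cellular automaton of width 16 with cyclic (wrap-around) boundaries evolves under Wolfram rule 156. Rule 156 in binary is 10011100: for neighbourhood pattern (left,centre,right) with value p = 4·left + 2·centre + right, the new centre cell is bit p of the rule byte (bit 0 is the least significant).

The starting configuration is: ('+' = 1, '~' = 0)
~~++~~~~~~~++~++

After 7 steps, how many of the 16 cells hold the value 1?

k=0  ~~++~~~~~~~++~++
k=1  +~+~+~~~~~~+~~+~
k=2  +~+~++~~~~~++~+~
k=3  +~+~+~+~~~~+~~+~
k=4  +~+~+~++~~~++~+~
k=5  +~+~+~+~+~~+~~+~
k=6  +~+~+~+~++~++~+~
k=7  +~+~+~+~+~~+~~+~

7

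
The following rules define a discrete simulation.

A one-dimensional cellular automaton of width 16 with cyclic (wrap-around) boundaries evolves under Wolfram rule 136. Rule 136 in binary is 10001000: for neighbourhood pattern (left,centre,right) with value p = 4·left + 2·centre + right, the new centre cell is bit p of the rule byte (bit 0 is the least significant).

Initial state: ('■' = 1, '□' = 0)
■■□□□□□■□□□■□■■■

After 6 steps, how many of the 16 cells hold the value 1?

0) ■■□□□□□■□□□■□■■■
1) ■□□□□□□□□□□□□■■■
2) □□□□□□□□□□□□□■■■
3) □□□□□□□□□□□□□■■□
4) □□□□□□□□□□□□□■□□
5) □□□□□□□□□□□□□□□□
6) □□□□□□□□□□□□□□□□

0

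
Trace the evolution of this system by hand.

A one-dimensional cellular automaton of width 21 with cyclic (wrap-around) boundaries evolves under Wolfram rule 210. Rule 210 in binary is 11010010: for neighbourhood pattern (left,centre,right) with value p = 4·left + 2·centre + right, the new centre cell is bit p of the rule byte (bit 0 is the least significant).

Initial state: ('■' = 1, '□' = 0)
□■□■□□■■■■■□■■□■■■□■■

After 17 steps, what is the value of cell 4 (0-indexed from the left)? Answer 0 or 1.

[0] □■□■□□■■■■■□■■□■■■□■■
[1] □□□□■■□■■■■□□■□□■■□□■
[2] ■□□■□■□□■■■■■□■■□■■■□
[3] □■■□□□■■□■■■■□□■□□■■□
[4] ■□■■□■□■□□■■■■■□■■□■■
[5] ■□□■□□□□■■□■■■■□□■□□■
[6] ■■■□■□□■□■□□■■■■■□■■□
[7] □■■□□■■□□□■■□■■■■□□■□
[8] ■□■■■□■■□■□■□□■■■■■□■
[9] ■□□■■□□■□□□□■■□■■■■□□
[10] □■■□■■■□■□□■□■□□■■■■■
[11] □□■□□■■□□■■□□□■■□■■■■
[12] ■■□■■□■■■□■■□■□■□□■■■
[13] ■■□□■□□■■□□■□□□□■■□■■
[14] ■■■■□■■□■■■□■□□■□■□□■
[15] ■■■■□□■□□■■□□■■□□□■■□
[16] □■■■■■□■■□■■■□■■□■□■□
[17] ■□■■■■□□■□□■■□□■□□□□■

1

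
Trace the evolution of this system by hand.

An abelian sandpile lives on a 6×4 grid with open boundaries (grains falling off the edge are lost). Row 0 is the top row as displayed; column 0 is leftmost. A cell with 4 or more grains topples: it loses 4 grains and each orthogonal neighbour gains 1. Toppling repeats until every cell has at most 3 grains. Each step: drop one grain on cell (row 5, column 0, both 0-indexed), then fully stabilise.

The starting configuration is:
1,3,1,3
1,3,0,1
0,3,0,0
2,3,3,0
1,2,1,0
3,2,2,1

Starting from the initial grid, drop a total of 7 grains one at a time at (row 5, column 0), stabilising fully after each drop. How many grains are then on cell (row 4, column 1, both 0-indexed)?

gen 0: 1,3,1,3
1,3,0,1
0,3,0,0
2,3,3,0
1,2,1,0
3,2,2,1
gen 1: 1,3,1,3
1,3,0,1
0,3,0,0
2,3,3,0
2,2,1,0
0,3,2,1
gen 2: 1,3,1,3
1,3,0,1
0,3,0,0
2,3,3,0
2,2,1,0
1,3,2,1
gen 3: 1,3,1,3
1,3,0,1
0,3,0,0
2,3,3,0
2,2,1,0
2,3,2,1
gen 4: 1,3,1,3
1,3,0,1
0,3,0,0
2,3,3,0
2,2,1,0
3,3,2,1
gen 5: 1,3,1,3
1,3,0,1
0,3,0,0
2,3,3,0
3,3,1,0
1,0,3,1
gen 6: 1,3,1,3
1,3,0,1
0,3,0,0
2,3,3,0
3,3,1,0
2,0,3,1
gen 7: 1,3,1,3
1,3,0,1
0,3,0,0
2,3,3,0
3,3,1,0
3,0,3,1

3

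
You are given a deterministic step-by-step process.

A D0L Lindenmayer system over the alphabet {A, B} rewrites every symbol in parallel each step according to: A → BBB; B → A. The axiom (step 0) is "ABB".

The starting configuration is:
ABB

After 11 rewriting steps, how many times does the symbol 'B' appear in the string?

gen 0: ABB
gen 1: BBBAA
gen 2: AAABBBBBB
gen 3: BBBBBBBBBAAAAAA
gen 4: AAAAAAAAABBBBBBBBBBBBBBBBBB
gen 5: BBBBBBBBBBBBBBBBBBBBBBBBBBBAAAAAAAAAAAAAAAAAA
gen 6: AAAAAAAAAAAAAAAAAAAAAAAAAAABBBBBBBBBBBBBBBBBBBBBBBBBBBBBBBBBBBBBBBBBBBBBBBBBBBBBB
gen 7: BBBBBBBBBBBBBBBBBBBBBBBBBBBBBBBBBBBBBBBBBBBBBBBBBBBBBBBBBB…BBBBAAAAAAAAAAAAAAAAAAAAAAAAAAAAAAAAAAAAAAAAAAAAAAAAAAAAAA  (len 135)
gen 8: AAAAAAAAAAAAAAAAAAAAAAAAAAAAAAAAAAAAAAAAAAAAAAAAAAAAAAAAAA…BBBBBBBBBBBBBBBBBBBBBBBBBBBBBBBBBBBBBBBBBBBBBBBBBBBBBBBBBB  (len 243)
gen 9: BBBBBBBBBBBBBBBBBBBBBBBBBBBBBBBBBBBBBBBBBBBBBBBBBBBBBBBBBB…AAAAAAAAAAAAAAAAAAAAAAAAAAAAAAAAAAAAAAAAAAAAAAAAAAAAAAAAAA  (len 405)
gen 10: AAAAAAAAAAAAAAAAAAAAAAAAAAAAAAAAAAAAAAAAAAAAAAAAAAAAAAAAAA…BBBBBBBBBBBBBBBBBBBBBBBBBBBBBBBBBBBBBBBBBBBBBBBBBBBBBBBBBB  (len 729)
gen 11: BBBBBBBBBBBBBBBBBBBBBBBBBBBBBBBBBBBBBBBBBBBBBBBBBBBBBBBBBB…AAAAAAAAAAAAAAAAAAAAAAAAAAAAAAAAAAAAAAAAAAAAAAAAAAAAAAAAAA  (len 1215)

729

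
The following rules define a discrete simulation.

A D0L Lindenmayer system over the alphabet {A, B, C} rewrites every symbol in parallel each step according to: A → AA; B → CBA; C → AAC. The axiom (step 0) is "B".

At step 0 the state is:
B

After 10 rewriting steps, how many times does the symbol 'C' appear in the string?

10

0) B
1) CBA
2) AACCBAAA
3) AAAAAACAACCBAAAAAAA
4) AAAAAAAAAAAAAACAAAAAACAACCBAAAAAAAAAAAAAAA
5) AAAAAAAAAAAAAAAAAAAAAAAAAAAAAACAAAAAAAAAAAAAACAAAAAACAACCBAAAAAAAAAAAAAAAAAAAAAAAAAAAAAAA
6) AAAAAAAAAAAAAAAAAAAAAAAAAAAAAAAAAAAAAAAAAAAAAAAAAAAAAAAAAA…AAAAAAAAAAAAAAAAAAAAAAAAAAAAAAAAAAAAAAAAAAAAAAAAAAAAAAAAAA  (len 184)
7) AAAAAAAAAAAAAAAAAAAAAAAAAAAAAAAAAAAAAAAAAAAAAAAAAAAAAAAAAA…AAAAAAAAAAAAAAAAAAAAAAAAAAAAAAAAAAAAAAAAAAAAAAAAAAAAAAAAAA  (len 375)
8) AAAAAAAAAAAAAAAAAAAAAAAAAAAAAAAAAAAAAAAAAAAAAAAAAAAAAAAAAA…AAAAAAAAAAAAAAAAAAAAAAAAAAAAAAAAAAAAAAAAAAAAAAAAAAAAAAAAAA  (len 758)
9) AAAAAAAAAAAAAAAAAAAAAAAAAAAAAAAAAAAAAAAAAAAAAAAAAAAAAAAAAA…AAAAAAAAAAAAAAAAAAAAAAAAAAAAAAAAAAAAAAAAAAAAAAAAAAAAAAAAAA  (len 1525)
10) AAAAAAAAAAAAAAAAAAAAAAAAAAAAAAAAAAAAAAAAAAAAAAAAAAAAAAAAAA…AAAAAAAAAAAAAAAAAAAAAAAAAAAAAAAAAAAAAAAAAAAAAAAAAAAAAAAAAA  (len 3060)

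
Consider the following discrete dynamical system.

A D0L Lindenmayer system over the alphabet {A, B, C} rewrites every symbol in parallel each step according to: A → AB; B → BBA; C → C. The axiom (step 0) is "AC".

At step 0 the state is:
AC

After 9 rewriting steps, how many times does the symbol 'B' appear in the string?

2584

[0] AC
[1] ABC
[2] ABBBAC
[3] ABBBABBABBAABC
[4] ABBBABBABBAABBBABBAABBBABBAABABBBAC
[5] ABBBABBABBAABBBABBAABBBABBAABABBBABBABBAABBBABBAABABBBABBABBAABBBABBAABABBBAABBBABBABBAABC
[6] ABBBABBABBAABBBABBAABBBABBAABABBBABBABBAABBBABBAABABBBABBA…BBAABABBBAABBBABBABBAABABBBABBABBAABBBABBAABBBABBAABABBBAC  (len 234)
[7] ABBBABBABBAABBBABBAABBBABBAABABBBABBABBAABBBABBAABABBBABBA…BABBABBAABBBABBAABABBBABBABBAABBBABBAABABBBAABBBABBABBAABC  (len 611)
[8] ABBBABBABBAABBBABBAABBBABBAABABBBABBABBAABBBABBAABABBBABBA…BBAABABBBAABBBABBABBAABABBBABBABBAABBBABBAABBBABBAABABBBAC  (len 1598)
[9] ABBBABBABBAABBBABBAABBBABBAABABBBABBABBAABBBABBAABABBBABBA…BABBABBAABBBABBAABABBBABBABBAABBBABBAABABBBAABBBABBABBAABC  (len 4182)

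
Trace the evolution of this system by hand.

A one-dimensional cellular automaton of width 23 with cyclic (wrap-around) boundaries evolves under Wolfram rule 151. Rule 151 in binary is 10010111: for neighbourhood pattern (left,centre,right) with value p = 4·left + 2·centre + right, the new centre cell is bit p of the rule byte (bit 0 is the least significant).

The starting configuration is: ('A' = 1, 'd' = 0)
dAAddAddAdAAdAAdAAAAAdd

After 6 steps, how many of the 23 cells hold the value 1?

15

t=0: dAAddAddAdAAdAAdAAAAAdd
t=1: AddAAAAAAddddddddAAAdAA
t=2: dAAdAAAAdAAAAAAAAdAdddA
t=3: dddddAAdddAAAAAAddAAAAA
t=4: AAAAAddAAAdAAAAdAAdAAAd
t=5: dAAAdAAdAdddAAddddddAdd
t=6: AdAdddddAAAAddAAAAAAAAA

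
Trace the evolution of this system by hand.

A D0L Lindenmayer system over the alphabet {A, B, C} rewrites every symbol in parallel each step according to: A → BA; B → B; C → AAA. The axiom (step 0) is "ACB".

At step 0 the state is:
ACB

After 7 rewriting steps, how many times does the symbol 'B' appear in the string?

26

0) ACB
1) BAAAAB
2) BBABABABAB
3) BBBABBABBABBAB
4) BBBBABBBABBBABBBAB
5) BBBBBABBBBABBBBABBBBAB
6) BBBBBBABBBBBABBBBBABBBBBAB
7) BBBBBBBABBBBBBABBBBBBABBBBBBAB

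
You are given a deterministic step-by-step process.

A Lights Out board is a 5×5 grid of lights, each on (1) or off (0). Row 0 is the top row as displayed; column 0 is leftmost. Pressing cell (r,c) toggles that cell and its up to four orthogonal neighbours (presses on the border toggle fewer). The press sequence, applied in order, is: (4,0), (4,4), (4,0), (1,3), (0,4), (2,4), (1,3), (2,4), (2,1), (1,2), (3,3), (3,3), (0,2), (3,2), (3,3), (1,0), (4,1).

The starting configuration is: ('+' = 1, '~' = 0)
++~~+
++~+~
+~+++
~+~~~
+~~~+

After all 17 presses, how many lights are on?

[0] ++~~+
++~+~
+~+++
~+~~~
+~~~+
[1] ++~~+
++~+~
+~+++
++~~~
~+~~+
[2] ++~~+
++~+~
+~+++
++~~+
~+~+~
[3] ++~~+
++~+~
+~+++
~+~~+
+~~+~
[4] ++~++
+++~+
+~+~+
~+~~+
+~~+~
[5] ++~~~
+++~~
+~+~+
~+~~+
+~~+~
[6] ++~~~
+++~+
+~++~
~+~~~
+~~+~
[7] ++~+~
++~+~
+~+~~
~+~~~
+~~+~
[8] ++~+~
++~++
+~+++
~+~~+
+~~+~
[9] ++~+~
+~~++
~+~++
~~~~+
+~~+~
[10] ++++~
+++~+
~++++
~~~~+
+~~+~
[11] ++++~
+++~+
~++~+
~~++~
+~~~~
[12] ++++~
+++~+
~++++
~~~~+
+~~+~
[13] +~~~~
++~~+
~++++
~~~~+
+~~+~
[14] +~~~~
++~~+
~+~++
~++++
+~++~
[15] +~~~~
++~~+
~+~~+
~+~~~
+~+~~
[16] ~~~~~
~~~~+
++~~+
~+~~~
+~+~~
[17] ~~~~~
~~~~+
++~~+
~~~~~
~+~~~

5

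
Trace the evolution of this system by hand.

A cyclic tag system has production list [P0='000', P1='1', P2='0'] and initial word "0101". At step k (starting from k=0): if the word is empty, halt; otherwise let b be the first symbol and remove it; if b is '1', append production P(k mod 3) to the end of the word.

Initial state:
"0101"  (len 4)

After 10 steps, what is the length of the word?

0) "0101"  (len 4)
1) "101"  (len 3)
2) "011"  (len 3)
3) "11"  (len 2)
4) "1000"  (len 4)
5) "0001"  (len 4)
6) "001"  (len 3)
7) "01"  (len 2)
8) "1"  (len 1)
9) "0"  (len 1)
10) (halted — word empty)

0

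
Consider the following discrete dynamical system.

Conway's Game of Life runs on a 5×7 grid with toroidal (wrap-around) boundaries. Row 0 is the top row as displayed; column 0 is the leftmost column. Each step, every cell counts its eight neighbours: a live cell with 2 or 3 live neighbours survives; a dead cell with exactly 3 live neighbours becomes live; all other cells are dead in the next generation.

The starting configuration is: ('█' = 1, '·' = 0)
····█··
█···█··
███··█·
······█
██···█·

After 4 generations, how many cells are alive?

[0] ····█··
█···█··
███··█·
······█
██···█·
[1] ██··███
█··████
██···█·
··█··█·
█····██
[2] ·█·█···
··██···
████···
····██·
·······
[3] ···█···
█···█··
·█·····
·████··
····█··
[4] ···██··
·······
██··█··
·████··
····█··

10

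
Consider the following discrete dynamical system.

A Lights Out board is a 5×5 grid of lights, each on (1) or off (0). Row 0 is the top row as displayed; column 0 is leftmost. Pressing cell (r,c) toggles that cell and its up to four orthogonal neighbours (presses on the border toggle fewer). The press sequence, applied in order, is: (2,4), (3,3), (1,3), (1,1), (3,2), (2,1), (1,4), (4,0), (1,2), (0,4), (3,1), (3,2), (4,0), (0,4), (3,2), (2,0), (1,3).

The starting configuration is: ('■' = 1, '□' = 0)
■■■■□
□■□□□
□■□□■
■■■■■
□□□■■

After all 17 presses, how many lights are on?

12

0) ■■■■□
□■□□□
□■□□■
■■■■■
□□□■■
1) ■■■■□
□■□□■
□■□■□
■■■■□
□□□■■
2) ■■■■□
□■□□■
□■□□□
■■□□■
□□□□■
3) ■■■□□
□■■■□
□■□■□
■■□□■
□□□□■
4) ■□■□□
■□□■□
□□□■□
■■□□■
□□□□■
5) ■□■□□
■□□■□
□□■■□
■□■■■
□□■□■
6) ■□■□□
■■□■□
■■□■□
■■■■■
□□■□■
7) ■□■□■
■■□□■
■■□■■
■■■■■
□□■□■
8) ■□■□■
■■□□■
■■□■■
□■■■■
■■■□■
9) ■□□□■
■□■■■
■■■■■
□■■■■
■■■□■
10) ■□□■□
■□■■□
■■■■■
□■■■■
■■■□■
11) ■□□■□
■□■■□
■□■■■
■□□■■
■□■□■
12) ■□□■□
■□■■□
■□□■■
■■■□■
■□□□■
13) ■□□■□
■□■■□
■□□■■
□■■□■
□■□□■
14) ■□□□■
■□■■■
■□□■■
□■■□■
□■□□■
15) ■□□□■
■□■■■
■□■■■
□□□■■
□■■□■
16) ■□□□■
□□■■■
□■■■■
■□□■■
□■■□■
17) ■□□■■
□□□□□
□■■□■
■□□■■
□■■□■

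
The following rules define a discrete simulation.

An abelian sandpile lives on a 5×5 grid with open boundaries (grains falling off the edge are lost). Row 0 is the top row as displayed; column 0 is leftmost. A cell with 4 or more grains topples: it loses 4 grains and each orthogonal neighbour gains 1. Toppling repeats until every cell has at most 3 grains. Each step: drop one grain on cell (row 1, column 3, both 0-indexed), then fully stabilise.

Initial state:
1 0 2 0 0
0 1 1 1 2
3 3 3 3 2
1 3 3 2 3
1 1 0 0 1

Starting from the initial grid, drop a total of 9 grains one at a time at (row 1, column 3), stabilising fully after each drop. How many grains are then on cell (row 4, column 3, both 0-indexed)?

[0] 1 0 2 0 0
0 1 1 1 2
3 3 3 3 2
1 3 3 2 3
1 1 0 0 1
[1] 1 0 2 0 0
0 1 1 2 2
3 3 3 3 2
1 3 3 2 3
1 1 0 0 1
[2] 1 0 2 0 0
0 1 1 3 2
3 3 3 3 2
1 3 3 2 3
1 1 0 0 1
[3] 1 0 2 1 1
1 2 3 2 0
0 2 2 3 1
3 1 2 1 1
1 2 1 1 2
[4] 1 0 2 1 1
1 2 3 3 0
0 2 2 3 1
3 1 2 1 1
1 2 1 1 2
[5] 1 0 3 2 1
1 3 1 2 1
0 3 0 1 2
3 1 3 2 1
1 2 1 1 2
[6] 1 0 3 2 1
1 3 1 3 1
0 3 0 1 2
3 1 3 2 1
1 2 1 1 2
[7] 1 0 3 3 1
1 3 2 0 2
0 3 0 2 2
3 1 3 2 1
1 2 1 1 2
[8] 1 0 3 3 1
1 3 2 1 2
0 3 0 2 2
3 1 3 2 1
1 2 1 1 2
[9] 1 0 3 3 1
1 3 2 2 2
0 3 0 2 2
3 1 3 2 1
1 2 1 1 2

1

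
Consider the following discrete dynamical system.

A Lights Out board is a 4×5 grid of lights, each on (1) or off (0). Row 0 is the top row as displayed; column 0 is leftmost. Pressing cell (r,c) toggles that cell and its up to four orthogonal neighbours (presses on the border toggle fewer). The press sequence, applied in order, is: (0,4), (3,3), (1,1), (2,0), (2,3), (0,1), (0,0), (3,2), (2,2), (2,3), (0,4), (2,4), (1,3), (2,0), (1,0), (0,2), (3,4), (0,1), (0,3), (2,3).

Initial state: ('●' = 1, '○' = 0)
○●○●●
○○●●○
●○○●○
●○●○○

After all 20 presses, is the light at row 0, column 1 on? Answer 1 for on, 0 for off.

0

0) ○●○●●
○○●●○
●○○●○
●○●○○
1) ○●○○○
○○●●●
●○○●○
●○●○○
2) ○●○○○
○○●●●
●○○○○
●○○●●
3) ○○○○○
●●○●●
●●○○○
●○○●●
4) ○○○○○
○●○●●
○○○○○
○○○●●
5) ○○○○○
○●○○●
○○●●●
○○○○●
6) ●●●○○
○○○○●
○○●●●
○○○○●
7) ○○●○○
●○○○●
○○●●●
○○○○●
8) ○○●○○
●○○○●
○○○●●
○●●●●
9) ○○●○○
●○●○●
○●●○●
○●○●●
10) ○○●○○
●○●●●
○●○●○
○●○○●
11) ○○●●●
●○●●○
○●○●○
○●○○●
12) ○○●●●
●○●●●
○●○○●
○●○○○
13) ○○●○●
●○○○○
○●○●●
○●○○○
14) ○○●○●
○○○○○
●○○●●
●●○○○
15) ●○●○●
●●○○○
○○○●●
●●○○○
16) ●●○●●
●●●○○
○○○●●
●●○○○
17) ●●○●●
●●●○○
○○○●○
●●○●●
18) ○○●●●
●○●○○
○○○●○
●●○●●
19) ○○○○○
●○●●○
○○○●○
●●○●●
20) ○○○○○
●○●○○
○○●○●
●●○○●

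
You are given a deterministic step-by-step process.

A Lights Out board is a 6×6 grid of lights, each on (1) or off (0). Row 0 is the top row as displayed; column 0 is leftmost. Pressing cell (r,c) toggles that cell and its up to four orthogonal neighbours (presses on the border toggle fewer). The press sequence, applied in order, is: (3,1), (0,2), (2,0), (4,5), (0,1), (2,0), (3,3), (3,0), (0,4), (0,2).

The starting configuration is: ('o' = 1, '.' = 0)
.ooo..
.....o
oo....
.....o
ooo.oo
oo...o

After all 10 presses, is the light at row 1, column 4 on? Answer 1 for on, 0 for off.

k=0  .ooo..
.....o
oo....
.....o
ooo.oo
oo...o
k=1  .ooo..
.....o
o.....
ooo..o
o.o.oo
oo...o
k=2  ......
..o..o
o.....
ooo..o
o.o.oo
oo...o
k=3  ......
o.o..o
.o....
.oo..o
o.o.oo
oo...o
k=4  ......
o.o..o
.o....
.oo...
o.o...
oo....
k=5  ooo...
ooo..o
.o....
.oo...
o.o...
oo....
k=6  ooo...
.oo..o
o.....
ooo...
o.o...
oo....
k=7  ooo...
.oo..o
o..o..
oo.oo.
o.oo..
oo....
k=8  ooo...
.oo..o
...o..
...oo.
..oo..
oo....
k=9  oooooo
.oo.oo
...o..
...oo.
..oo..
oo....
k=10  o...oo
.o..oo
...o..
...oo.
..oo..
oo....

1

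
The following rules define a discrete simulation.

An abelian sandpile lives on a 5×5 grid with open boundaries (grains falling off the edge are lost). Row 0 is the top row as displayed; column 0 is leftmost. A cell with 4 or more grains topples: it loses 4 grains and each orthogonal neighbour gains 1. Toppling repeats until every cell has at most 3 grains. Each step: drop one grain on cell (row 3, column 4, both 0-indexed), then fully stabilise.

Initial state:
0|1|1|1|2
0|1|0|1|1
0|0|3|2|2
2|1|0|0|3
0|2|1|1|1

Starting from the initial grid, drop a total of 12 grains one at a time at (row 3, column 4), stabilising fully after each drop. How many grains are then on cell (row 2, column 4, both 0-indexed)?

step 0: 0|1|1|1|2
0|1|0|1|1
0|0|3|2|2
2|1|0|0|3
0|2|1|1|1
step 1: 0|1|1|1|2
0|1|0|1|1
0|0|3|2|3
2|1|0|1|0
0|2|1|1|2
step 2: 0|1|1|1|2
0|1|0|1|1
0|0|3|2|3
2|1|0|1|1
0|2|1|1|2
step 3: 0|1|1|1|2
0|1|0|1|1
0|0|3|2|3
2|1|0|1|2
0|2|1|1|2
step 4: 0|1|1|1|2
0|1|0|1|1
0|0|3|2|3
2|1|0|1|3
0|2|1|1|2
step 5: 0|1|1|1|2
0|1|0|1|2
0|0|3|3|0
2|1|0|2|1
0|2|1|1|3
step 6: 0|1|1|1|2
0|1|0|1|2
0|0|3|3|0
2|1|0|2|2
0|2|1|1|3
step 7: 0|1|1|1|2
0|1|0|1|2
0|0|3|3|0
2|1|0|2|3
0|2|1|1|3
step 8: 0|1|1|1|2
0|1|0|1|2
0|0|3|3|1
2|1|0|3|1
0|2|1|2|0
step 9: 0|1|1|1|2
0|1|0|1|2
0|0|3|3|1
2|1|0|3|2
0|2|1|2|0
step 10: 0|1|1|1|2
0|1|0|1|2
0|0|3|3|1
2|1|0|3|3
0|2|1|2|0
step 11: 0|1|1|1|2
0|1|1|2|2
0|1|0|1|3
2|1|2|1|1
0|2|1|3|1
step 12: 0|1|1|1|2
0|1|1|2|2
0|1|0|1|3
2|1|2|1|2
0|2|1|3|1

3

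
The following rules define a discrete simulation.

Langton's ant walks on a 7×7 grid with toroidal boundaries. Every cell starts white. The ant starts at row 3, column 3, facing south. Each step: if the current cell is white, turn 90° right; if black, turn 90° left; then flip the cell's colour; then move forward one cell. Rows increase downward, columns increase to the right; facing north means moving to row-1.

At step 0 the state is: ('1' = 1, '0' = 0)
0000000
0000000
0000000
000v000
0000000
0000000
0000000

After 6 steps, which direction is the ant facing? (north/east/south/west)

0) 0000000
0000000
0000000
000v000
0000000
0000000
0000000
1) 0000000
0000000
0000000
00<1000
0000000
0000000
0000000
2) 0000000
0000000
00^0000
0011000
0000000
0000000
0000000
3) 0000000
0000000
001>000
0011000
0000000
0000000
0000000
4) 0000000
0000000
0011000
001v000
0000000
0000000
0000000
5) 0000000
0000000
0011000
0010>00
0000000
0000000
0000000
6) 0000000
0000000
0011000
0010100
0000v00
0000000
0000000

south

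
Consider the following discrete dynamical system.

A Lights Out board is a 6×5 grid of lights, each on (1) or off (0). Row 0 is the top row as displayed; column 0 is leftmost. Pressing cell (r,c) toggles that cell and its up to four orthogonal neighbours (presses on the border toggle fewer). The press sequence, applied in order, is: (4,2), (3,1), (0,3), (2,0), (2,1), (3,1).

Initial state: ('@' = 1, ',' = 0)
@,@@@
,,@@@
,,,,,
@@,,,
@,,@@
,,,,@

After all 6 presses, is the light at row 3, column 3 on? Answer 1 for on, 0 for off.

k=0  @,@@@
,,@@@
,,,,,
@@,,,
@,,@@
,,,,@
k=1  @,@@@
,,@@@
,,,,,
@@@,,
@@@,@
,,@,@
k=2  @,@@@
,,@@@
,@,,,
,,,,,
@,@,@
,,@,@
k=3  @,,,,
,,@,@
,@,,,
,,,,,
@,@,@
,,@,@
k=4  @,,,,
@,@,@
@,,,,
@,,,,
@,@,@
,,@,@
k=5  @,,,,
@@@,@
,@@,,
@@,,,
@,@,@
,,@,@
k=6  @,,,,
@@@,@
,,@,,
,,@,,
@@@,@
,,@,@

0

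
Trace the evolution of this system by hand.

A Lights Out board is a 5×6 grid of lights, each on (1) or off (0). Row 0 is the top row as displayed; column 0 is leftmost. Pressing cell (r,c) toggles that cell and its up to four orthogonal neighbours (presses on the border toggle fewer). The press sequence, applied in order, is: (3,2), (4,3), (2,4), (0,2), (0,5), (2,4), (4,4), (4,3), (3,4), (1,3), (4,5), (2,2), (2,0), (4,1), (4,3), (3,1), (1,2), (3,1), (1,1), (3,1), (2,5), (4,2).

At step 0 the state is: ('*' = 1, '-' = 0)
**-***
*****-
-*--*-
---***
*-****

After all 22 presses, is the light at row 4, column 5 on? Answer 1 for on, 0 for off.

1

0) **-***
*****-
-*--*-
---***
*-****
1) **-***
*****-
-**-*-
-**-**
*--***
2) **-***
*****-
-**-*-
-*****
*-*--*
3) **-***
****--
-***-*
-***-*
*-*--*
4) *-*-**
**-*--
-***-*
-***-*
*-*--*
5) *-*---
**-*-*
-***-*
-***-*
*-*--*
6) *-*---
**-***
-**-*-
-*****
*-*--*
7) *-*---
**-***
-**-*-
-***-*
*-***-
8) *-*---
**-***
-**-*-
-**--*
*-----
9) *-*---
**-***
-**---
-****-
*---*-
10) *-**--
***--*
-***--
-****-
*---*-
11) *-**--
***--*
-***--
-*****
*----*
12) *-**--
**---*
------
-*-***
*----*
13) *-**--
-*---*
**----
**-***
*----*
14) *-**--
-*---*
**----
*--***
-**--*
15) *-**--
-*---*
**----
*---**
-*-***
16) *-**--
-*---*
*-----
-**-**
---***
17) *--*--
--**-*
*-*---
-**-**
---***
18) *--*--
--**-*
***---
*---**
-*-***
19) **-*--
**-*-*
*-*---
*---**
-*-***
20) **-*--
**-*-*
***---
-**-**
---***
21) **-*--
**-*--
***-**
-**-*-
---***
22) **-*--
**-*--
***-**
-*--*-
-**-**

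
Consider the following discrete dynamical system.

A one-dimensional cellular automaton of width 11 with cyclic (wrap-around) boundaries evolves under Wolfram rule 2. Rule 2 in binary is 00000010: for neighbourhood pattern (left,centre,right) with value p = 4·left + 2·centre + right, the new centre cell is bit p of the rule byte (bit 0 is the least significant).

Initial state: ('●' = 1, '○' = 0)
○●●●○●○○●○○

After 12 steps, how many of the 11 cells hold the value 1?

t=0: ○●●●○●○○●○○
t=1: ●○○○○○○●○○○
t=2: ○○○○○○●○○○●
t=3: ○○○○○●○○○●○
t=4: ○○○○●○○○●○○
t=5: ○○○●○○○●○○○
t=6: ○○●○○○●○○○○
t=7: ○●○○○●○○○○○
t=8: ●○○○●○○○○○○
t=9: ○○○●○○○○○○●
t=10: ○○●○○○○○○●○
t=11: ○●○○○○○○●○○
t=12: ●○○○○○○●○○○

2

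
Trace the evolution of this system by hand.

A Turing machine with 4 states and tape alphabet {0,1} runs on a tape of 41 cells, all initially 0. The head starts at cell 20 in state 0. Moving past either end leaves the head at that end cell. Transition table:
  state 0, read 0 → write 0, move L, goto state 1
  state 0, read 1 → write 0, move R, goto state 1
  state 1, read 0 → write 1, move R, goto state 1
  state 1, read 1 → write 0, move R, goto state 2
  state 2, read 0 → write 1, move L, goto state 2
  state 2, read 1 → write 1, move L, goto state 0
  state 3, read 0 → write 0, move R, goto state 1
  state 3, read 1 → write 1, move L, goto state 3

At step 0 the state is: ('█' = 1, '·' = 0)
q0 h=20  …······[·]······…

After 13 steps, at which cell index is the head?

31

t=0: q0 h=20  …······[·]······…
t=1: q1 h=19  …······[·]······…
t=2: q1 h=20  …·····█[·]······…
t=3: q1 h=21  …····██[·]······…
t=4: q1 h=22  …···███[·]······…
t=5: q1 h=23  …··████[·]······…
t=6: q1 h=24  …·█████[·]······…
t=7: q1 h=25  …██████[·]······…
t=8: q1 h=26  …██████[·]······…
t=9: q1 h=27  …██████[·]······…
t=10: q1 h=28  …██████[·]······…
t=11: q1 h=29  …██████[·]······…
t=12: q1 h=30  …██████[·]······…
t=13: q1 h=31  …██████[·]······…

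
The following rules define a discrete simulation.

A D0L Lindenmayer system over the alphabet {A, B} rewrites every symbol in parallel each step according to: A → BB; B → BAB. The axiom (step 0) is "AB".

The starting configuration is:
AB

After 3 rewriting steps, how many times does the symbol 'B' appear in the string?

k=0  AB
k=1  BBBAB
k=2  BABBABBABBBBAB
k=3  BABBBBABBABBBBABBABBBBABBABBABBABBBBAB

28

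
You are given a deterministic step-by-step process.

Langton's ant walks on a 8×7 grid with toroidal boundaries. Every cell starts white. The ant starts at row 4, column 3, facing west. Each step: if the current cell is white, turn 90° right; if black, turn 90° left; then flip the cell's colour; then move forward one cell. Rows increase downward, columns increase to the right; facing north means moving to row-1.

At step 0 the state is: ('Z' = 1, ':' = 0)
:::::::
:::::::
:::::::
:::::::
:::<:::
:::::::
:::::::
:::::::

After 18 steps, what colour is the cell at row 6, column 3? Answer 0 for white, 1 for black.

1

[0] :::::::
:::::::
:::::::
:::::::
:::<:::
:::::::
:::::::
:::::::
[1] :::::::
:::::::
:::::::
:::^:::
:::Z:::
:::::::
:::::::
:::::::
[2] :::::::
:::::::
:::::::
:::Z>::
:::Z:::
:::::::
:::::::
:::::::
[3] :::::::
:::::::
:::::::
:::ZZ::
:::Zv::
:::::::
:::::::
:::::::
[4] :::::::
:::::::
:::::::
:::ZZ::
:::<Z::
:::::::
:::::::
:::::::
[5] :::::::
:::::::
:::::::
:::ZZ::
::::Z::
:::v:::
:::::::
:::::::
[6] :::::::
:::::::
:::::::
:::ZZ::
::::Z::
::<Z:::
:::::::
:::::::
[7] :::::::
:::::::
:::::::
:::ZZ::
::^:Z::
::ZZ:::
:::::::
:::::::
[8] :::::::
:::::::
:::::::
:::ZZ::
::Z>Z::
::ZZ:::
:::::::
:::::::
[9] :::::::
:::::::
:::::::
:::ZZ::
::ZZZ::
::Zv:::
:::::::
:::::::
[10] :::::::
:::::::
:::::::
:::ZZ::
::ZZZ::
::Z:>::
:::::::
:::::::
[11] :::::::
:::::::
:::::::
:::ZZ::
::ZZZ::
::Z:Z::
::::v::
:::::::
[12] :::::::
:::::::
:::::::
:::ZZ::
::ZZZ::
::Z:Z::
:::<Z::
:::::::
[13] :::::::
:::::::
:::::::
:::ZZ::
::ZZZ::
::Z^Z::
:::ZZ::
:::::::
[14] :::::::
:::::::
:::::::
:::ZZ::
::ZZZ::
::ZZ>::
:::ZZ::
:::::::
[15] :::::::
:::::::
:::::::
:::ZZ::
::ZZ^::
::ZZ:::
:::ZZ::
:::::::
[16] :::::::
:::::::
:::::::
:::ZZ::
::Z<:::
::ZZ:::
:::ZZ::
:::::::
[17] :::::::
:::::::
:::::::
:::ZZ::
::Z::::
::Zv:::
:::ZZ::
:::::::
[18] :::::::
:::::::
:::::::
:::ZZ::
::Z::::
::Z:>::
:::ZZ::
:::::::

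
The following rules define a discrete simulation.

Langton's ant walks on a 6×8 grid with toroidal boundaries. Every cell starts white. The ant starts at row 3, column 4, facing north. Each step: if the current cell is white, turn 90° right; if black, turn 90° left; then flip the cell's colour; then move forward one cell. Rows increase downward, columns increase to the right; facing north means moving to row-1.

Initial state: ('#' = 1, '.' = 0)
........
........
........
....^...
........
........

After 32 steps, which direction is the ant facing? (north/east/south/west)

gen 0: ........
........
........
....^...
........
........
gen 1: ........
........
........
....#>..
........
........
gen 2: ........
........
........
....##..
.....v..
........
gen 3: ........
........
........
....##..
....<#..
........
gen 4: ........
........
........
....^#..
....##..
........
gen 5: ........
........
........
...<.#..
....##..
........
gen 6: ........
........
...^....
...#.#..
....##..
........
gen 7: ........
........
...#>...
...#.#..
....##..
........
gen 8: ........
........
...##...
...#v#..
....##..
........
gen 9: ........
........
...##...
...<##..
....##..
........
gen 10: ........
........
...##...
....##..
...v##..
........
gen 11: ........
........
...##...
....##..
..<###..
........
gen 12: ........
........
...##...
..^.##..
..####..
........
gen 13: ........
........
...##...
..#>##..
..####..
........
gen 14: ........
........
...##...
..####..
..#v##..
........
gen 15: ........
........
...##...
..####..
..#.>#..
........
gen 16: ........
........
...##...
..##^#..
..#..#..
........
gen 17: ........
........
...##...
..#<.#..
..#..#..
........
gen 18: ........
........
...##...
..#..#..
..#v.#..
........
gen 19: ........
........
...##...
..#..#..
..<#.#..
........
gen 20: ........
........
...##...
..#..#..
...#.#..
..v.....
gen 21: ........
........
...##...
..#..#..
...#.#..
.<#.....
gen 22: ........
........
...##...
..#..#..
.^.#.#..
.##.....
gen 23: ........
........
...##...
..#..#..
.#>#.#..
.##.....
gen 24: ........
........
...##...
..#..#..
.###.#..
.#v.....
gen 25: ........
........
...##...
..#..#..
.###.#..
.#.>....
gen 26: ...v....
........
...##...
..#..#..
.###.#..
.#.#....
gen 27: ..<#....
........
...##...
..#..#..
.###.#..
.#.#....
gen 28: ..##....
........
...##...
..#..#..
.###.#..
.#^#....
gen 29: ..##....
........
...##...
..#..#..
.###.#..
.##>....
gen 30: ..##....
........
...##...
..#..#..
.##^.#..
.##.....
gen 31: ..##....
........
...##...
..#..#..
.#<..#..
.##.....
gen 32: ..##....
........
...##...
..#..#..
.#...#..
.#v.....

south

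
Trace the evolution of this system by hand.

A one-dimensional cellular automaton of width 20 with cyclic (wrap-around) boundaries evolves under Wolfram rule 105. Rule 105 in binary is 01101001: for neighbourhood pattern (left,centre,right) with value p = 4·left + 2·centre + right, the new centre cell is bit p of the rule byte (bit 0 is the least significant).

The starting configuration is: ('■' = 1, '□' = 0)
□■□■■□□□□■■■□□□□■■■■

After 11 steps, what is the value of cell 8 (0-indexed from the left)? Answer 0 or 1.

1

[0] □■□■■□□□□■■■□□□□■■■■
[1] ■□■■■□■■□■□■□■■□■□□■
[2] ■■■□■■■■■□■□■■■■□□□■
[3] □□■■■□□□■■□■■□□■□■□■
[4] □□■□■□■□■■■■■□□□■□■□
[5] ■□□■□■□■■□□□■□■□□■□□
[6] □□□□■□■■■□■□□■□□□□□□
[7] ■■■□□■■□■■□□□□□■■■■■
[8] □□■□□■■■■■□■■■□■□□□□
[9] ■□□□□■□□□■■■□■■□□■■■
[10] ■□■■□□□■□■□■■■■□□■□□
[11] □■■■□■□□■□■■□□■□□□□□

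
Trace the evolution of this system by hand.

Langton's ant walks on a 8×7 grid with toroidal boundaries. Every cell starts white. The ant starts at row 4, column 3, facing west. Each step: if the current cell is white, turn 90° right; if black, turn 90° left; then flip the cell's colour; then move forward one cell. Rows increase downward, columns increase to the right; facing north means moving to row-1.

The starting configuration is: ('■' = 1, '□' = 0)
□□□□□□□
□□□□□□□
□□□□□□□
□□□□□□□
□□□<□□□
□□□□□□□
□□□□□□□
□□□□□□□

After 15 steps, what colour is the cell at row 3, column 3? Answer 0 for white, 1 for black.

1

k=0  □□□□□□□
□□□□□□□
□□□□□□□
□□□□□□□
□□□<□□□
□□□□□□□
□□□□□□□
□□□□□□□
k=1  □□□□□□□
□□□□□□□
□□□□□□□
□□□^□□□
□□□■□□□
□□□□□□□
□□□□□□□
□□□□□□□
k=2  □□□□□□□
□□□□□□□
□□□□□□□
□□□■>□□
□□□■□□□
□□□□□□□
□□□□□□□
□□□□□□□
k=3  □□□□□□□
□□□□□□□
□□□□□□□
□□□■■□□
□□□■v□□
□□□□□□□
□□□□□□□
□□□□□□□
k=4  □□□□□□□
□□□□□□□
□□□□□□□
□□□■■□□
□□□<■□□
□□□□□□□
□□□□□□□
□□□□□□□
k=5  □□□□□□□
□□□□□□□
□□□□□□□
□□□■■□□
□□□□■□□
□□□v□□□
□□□□□□□
□□□□□□□
k=6  □□□□□□□
□□□□□□□
□□□□□□□
□□□■■□□
□□□□■□□
□□<■□□□
□□□□□□□
□□□□□□□
k=7  □□□□□□□
□□□□□□□
□□□□□□□
□□□■■□□
□□^□■□□
□□■■□□□
□□□□□□□
□□□□□□□
k=8  □□□□□□□
□□□□□□□
□□□□□□□
□□□■■□□
□□■>■□□
□□■■□□□
□□□□□□□
□□□□□□□
k=9  □□□□□□□
□□□□□□□
□□□□□□□
□□□■■□□
□□■■■□□
□□■v□□□
□□□□□□□
□□□□□□□
k=10  □□□□□□□
□□□□□□□
□□□□□□□
□□□■■□□
□□■■■□□
□□■□>□□
□□□□□□□
□□□□□□□
k=11  □□□□□□□
□□□□□□□
□□□□□□□
□□□■■□□
□□■■■□□
□□■□■□□
□□□□v□□
□□□□□□□
k=12  □□□□□□□
□□□□□□□
□□□□□□□
□□□■■□□
□□■■■□□
□□■□■□□
□□□<■□□
□□□□□□□
k=13  □□□□□□□
□□□□□□□
□□□□□□□
□□□■■□□
□□■■■□□
□□■^■□□
□□□■■□□
□□□□□□□
k=14  □□□□□□□
□□□□□□□
□□□□□□□
□□□■■□□
□□■■■□□
□□■■>□□
□□□■■□□
□□□□□□□
k=15  □□□□□□□
□□□□□□□
□□□□□□□
□□□■■□□
□□■■^□□
□□■■□□□
□□□■■□□
□□□□□□□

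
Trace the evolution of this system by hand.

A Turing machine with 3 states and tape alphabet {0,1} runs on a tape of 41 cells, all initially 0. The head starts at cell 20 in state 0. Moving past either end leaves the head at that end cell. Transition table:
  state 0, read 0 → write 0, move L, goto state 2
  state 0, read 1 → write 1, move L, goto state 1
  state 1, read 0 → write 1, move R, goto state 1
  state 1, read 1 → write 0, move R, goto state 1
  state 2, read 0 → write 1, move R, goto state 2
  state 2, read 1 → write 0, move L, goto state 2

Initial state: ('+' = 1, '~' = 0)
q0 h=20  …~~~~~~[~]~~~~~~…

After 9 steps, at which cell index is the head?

[0] q0 h=20  …~~~~~~[~]~~~~~~…
[1] q2 h=19  …~~~~~~[~]~~~~~~…
[2] q2 h=20  …~~~~~+[~]~~~~~~…
[3] q2 h=21  …~~~~++[~]~~~~~~…
[4] q2 h=22  …~~~+++[~]~~~~~~…
[5] q2 h=23  …~~++++[~]~~~~~~…
[6] q2 h=24  …~+++++[~]~~~~~~…
[7] q2 h=25  …++++++[~]~~~~~~…
[8] q2 h=26  …++++++[~]~~~~~~…
[9] q2 h=27  …++++++[~]~~~~~~…

27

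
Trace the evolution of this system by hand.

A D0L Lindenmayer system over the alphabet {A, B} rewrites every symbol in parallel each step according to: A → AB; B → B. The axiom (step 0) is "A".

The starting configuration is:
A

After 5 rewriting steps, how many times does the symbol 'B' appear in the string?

5

t=0: A
t=1: AB
t=2: ABB
t=3: ABBB
t=4: ABBBB
t=5: ABBBBB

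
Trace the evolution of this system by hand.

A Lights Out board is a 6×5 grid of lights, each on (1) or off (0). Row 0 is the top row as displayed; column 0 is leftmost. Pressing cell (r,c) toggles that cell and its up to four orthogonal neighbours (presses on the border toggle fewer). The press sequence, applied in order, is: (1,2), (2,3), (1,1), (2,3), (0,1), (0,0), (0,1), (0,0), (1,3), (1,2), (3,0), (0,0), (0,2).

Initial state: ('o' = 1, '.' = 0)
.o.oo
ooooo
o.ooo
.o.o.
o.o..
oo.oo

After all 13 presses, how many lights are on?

t=0: .o.oo
ooooo
o.ooo
.o.o.
o.o..
oo.oo
t=1: .oooo
o...o
o..oo
.o.o.
o.o..
oo.oo
t=2: .oooo
o..oo
o.o..
.o...
o.o..
oo.oo
t=3: ..ooo
.oooo
ooo..
.o...
o.o..
oo.oo
t=4: ..ooo
.oo.o
oo.oo
.o.o.
o.o..
oo.oo
t=5: oo.oo
..o.o
oo.oo
.o.o.
o.o..
oo.oo
t=6: ...oo
o.o.o
oo.oo
.o.o.
o.o..
oo.oo
t=7: ooooo
ooo.o
oo.oo
.o.o.
o.o..
oo.oo
t=8: ..ooo
.oo.o
oo.oo
.o.o.
o.o..
oo.oo
t=9: ..o.o
.o.o.
oo..o
.o.o.
o.o..
oo.oo
t=10: ....o
..o..
ooo.o
.o.o.
o.o..
oo.oo
t=11: ....o
..o..
.oo.o
o..o.
..o..
oo.oo
t=12: oo..o
o.o..
.oo.o
o..o.
..o..
oo.oo
t=13: o.ooo
o....
.oo.o
o..o.
..o..
oo.oo

15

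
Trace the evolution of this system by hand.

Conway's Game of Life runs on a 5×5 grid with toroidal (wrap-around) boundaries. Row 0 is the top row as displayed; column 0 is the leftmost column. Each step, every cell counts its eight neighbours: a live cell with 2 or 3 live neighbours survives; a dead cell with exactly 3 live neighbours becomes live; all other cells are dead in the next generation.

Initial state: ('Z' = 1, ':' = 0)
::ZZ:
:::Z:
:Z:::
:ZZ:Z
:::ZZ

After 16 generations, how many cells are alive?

step 0: ::ZZ:
:::Z:
:Z:::
:ZZ:Z
:::ZZ
step 1: ::Z::
:::Z:
ZZ:Z:
:ZZ:Z
ZZ::Z
step 2: ZZZZZ
:Z:ZZ
ZZ:Z:
:::::
::::Z
step 3: :Z:::
:::::
ZZ:Z:
Z:::Z
:ZZ:Z
step 4: ZZZ::
ZZZ::
ZZ:::
:::::
:ZZZZ
step 5: :::::
::::Z
Z:Z::
:::ZZ
:::ZZ
step 6: :::ZZ
:::::
Z::::
Z:Z::
:::ZZ
step 7: :::ZZ
::::Z
:Z:::
ZZ:Z:
Z:Z::
step 8: Z::ZZ
Z::ZZ
:ZZ:Z
Z:::Z
Z:Z::
step 9: ::Z::
:::::
:ZZ::
::Z:Z
:::::
step 10: :::::
:ZZ::
:ZZZ:
:ZZZ:
:::Z:
step 11: ::Z::
:Z:Z:
Z::::
:Z::Z
:::Z:
step 12: ::ZZ:
:ZZ::
ZZZ:Z
Z:::Z
::ZZ:
step 13: :::::
::::Z
::Z:Z
:::::
:ZZ::
step 14: :::::
:::Z:
:::Z:
:ZZZ:
:::::
step 15: :::::
:::::
:::ZZ
::ZZ:
::Z::
step 16: :::::
:::::
::ZZZ
::Z:Z
::ZZ:

7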